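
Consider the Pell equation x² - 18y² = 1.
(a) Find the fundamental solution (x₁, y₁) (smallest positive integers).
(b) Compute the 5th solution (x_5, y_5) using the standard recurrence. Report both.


Step 1: Find the fundamental solution (x₁, y₁) of x² - 18y² = 1.
  Expand √18 as a continued fraction. a₀ = ⌊√18⌋ = 4; iterate m_{k+1} = d_k·a_k − m_k, d_{k+1} = (18 − m_{k+1}²)/d_k, a_{k+1} = ⌊(a₀ + m_{k+1})/d_{k+1}⌋ (starting m₀ = 0, d₀ = 1), with convergents p_k = a_k·p_{k-1} + p_{k-2}, q_k = a_k·q_{k-1} + q_{k-2} (p₋₁ = 1, q₋₁ = 0):
  k = 0: a₀ = 4; p₀/q₀ = 4/1; p₀² − 18·q₀² = 16 − 18 = -2.
  k = 1: m = 4, d = 2, a = ⌊(4 + 4)/2⌋ = 4; p/q = (4·4 + 1)/(4·1 + 0) = 17/4; p² − 18·q² = 289 − 288 = 1.
  The first convergent with p² − 18·q² = 1 gives the fundamental solution (x₁, y₁) = (17, 4).
Step 2: Apply the recurrence (x_{n+1}, y_{n+1}) = (x₁x_n + 18y₁y_n, x₁y_n + y₁x_n) repeatedly.
  From (x_1, y_1) = (17, 4): x_2 = 17·17 + 18·4·4 = 577; y_2 = 17·4 + 4·17 = 136.
  From (x_2, y_2) = (577, 136): x_3 = 17·577 + 18·4·136 = 19601; y_3 = 17·136 + 4·577 = 4620.
  From (x_3, y_3) = (19601, 4620): x_4 = 17·19601 + 18·4·4620 = 665857; y_4 = 17·4620 + 4·19601 = 156944.
  From (x_4, y_4) = (665857, 156944): x_5 = 17·665857 + 18·4·156944 = 22619537; y_5 = 17·156944 + 4·665857 = 5331476.
Step 3: Verify x_5² - 18·y_5² = 511643454094369 - 511643454094368 = 1 (should be 1). ✓

(x_1, y_1) = (17, 4); (x_5, y_5) = (22619537, 5331476).


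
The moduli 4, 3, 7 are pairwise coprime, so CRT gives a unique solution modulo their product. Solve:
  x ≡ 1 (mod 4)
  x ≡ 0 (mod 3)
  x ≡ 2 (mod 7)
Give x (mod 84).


Moduli 4, 3, 7 are pairwise coprime; by CRT there is a unique solution modulo M = 4 · 3 · 7 = 84.
Solve pairwise, accumulating the modulus:
  Start with x ≡ 1 (mod 4).
  Combine with x ≡ 0 (mod 3): since gcd(4, 3) = 1, we get a unique residue mod 12.
    Write x = 1 + 4·t and substitute into x ≡ 0 (mod 3): 4·t ≡ 0 − 1 = -1 (mod 3).
    Reduce coefficients mod 3: 1·t ≡ 2 (mod 3).
    So t ≡ 2 (mod 3).
    Then x = 1 + 4·2 = 9, valid modulo lcm(4, 3) = 12: x ≡ 9 (mod 12).
  Combine with x ≡ 2 (mod 7): since gcd(12, 7) = 1, we get a unique residue mod 84.
    Write x = 9 + 12·t and substitute into x ≡ 2 (mod 7): 12·t ≡ 2 − 9 = -7 (mod 7).
    Reduce coefficients mod 7: 5·t ≡ 0 (mod 7).
    The inverse of 5 mod 7 is 3 (since 5·3 = 15 = 2·7 + 1), so t ≡ 3·0 = 0 ≡ 0 (mod 7).
    Then x = 9 + 12·0 = 9, valid modulo lcm(12, 7) = 84: x ≡ 9 (mod 84).
Verify: 9 mod 4 = 1 ✓, 9 mod 3 = 0 ✓, 9 mod 7 = 2 ✓.

x ≡ 9 (mod 84).


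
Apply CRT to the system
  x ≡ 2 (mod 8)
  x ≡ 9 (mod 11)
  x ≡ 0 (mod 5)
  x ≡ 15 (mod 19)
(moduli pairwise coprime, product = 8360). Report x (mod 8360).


Product of moduli M = 8 · 11 · 5 · 19 = 8360.
Merge one congruence at a time:
  Start: x ≡ 2 (mod 8).
  Combine with x ≡ 9 (mod 11); new modulus lcm = 88.
    Write x = 2 + 8·t and substitute into x ≡ 9 (mod 11): 8·t ≡ 9 − 2 = 7 (mod 11).
    The inverse of 8 mod 11 is 7 (since 8·7 = 56 = 5·11 + 1), so t ≡ 7·7 = 49 ≡ 5 (mod 11).
    Then x = 2 + 8·5 = 42, valid modulo lcm(8, 11) = 88: x ≡ 42 (mod 88).
  Combine with x ≡ 0 (mod 5); new modulus lcm = 440.
    Write x = 42 + 88·t and substitute into x ≡ 0 (mod 5): 88·t ≡ 0 − 42 = -42 (mod 5).
    Reduce coefficients mod 5: 3·t ≡ 3 (mod 5).
    The inverse of 3 mod 5 is 2 (since 3·2 = 6 = 1·5 + 1), so t ≡ 2·3 = 6 ≡ 1 (mod 5).
    Then x = 42 + 88·1 = 130, valid modulo lcm(88, 5) = 440: x ≡ 130 (mod 440).
  Combine with x ≡ 15 (mod 19); new modulus lcm = 8360.
    Write x = 130 + 440·t and substitute into x ≡ 15 (mod 19): 440·t ≡ 15 − 130 = -115 (mod 19).
    Reduce coefficients mod 19: 3·t ≡ 18 (mod 19).
    The inverse of 3 mod 19 is 13 (since 3·13 = 39 = 2·19 + 1), so t ≡ 13·18 = 234 ≡ 6 (mod 19).
    Then x = 130 + 440·6 = 2770, valid modulo lcm(440, 19) = 8360: x ≡ 2770 (mod 8360).
Verify against each original: 2770 mod 8 = 2, 2770 mod 11 = 9, 2770 mod 5 = 0, 2770 mod 19 = 15.

x ≡ 2770 (mod 8360).


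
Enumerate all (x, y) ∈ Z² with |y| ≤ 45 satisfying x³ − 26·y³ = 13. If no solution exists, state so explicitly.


The equation is x³ - 26y³ = 13. For fixed y, x³ = 26·y³ + 13, so a solution requires the RHS to be a perfect cube.
Strategy: iterate y from -45 to 45, compute RHS = 26·y³ + 13, and check whether it is a (positive or negative) perfect cube.
Check small values of y:
  y = 0: RHS = 13 is not a perfect cube.
  y = 1: RHS = 39 is not a perfect cube.
  y = -1: RHS = -13 is not a perfect cube.
  y = 2: RHS = 221 is not a perfect cube.
  y = -2: RHS = -195 is not a perfect cube.
  y = 3: RHS = 715 is not a perfect cube.
  y = -3: RHS = -689 is not a perfect cube.
Continuing the search up to |y| = 45 finds no solutions either.
No (x, y) in the scanned range satisfies the equation.

No integer solutions with |y| ≤ 45.


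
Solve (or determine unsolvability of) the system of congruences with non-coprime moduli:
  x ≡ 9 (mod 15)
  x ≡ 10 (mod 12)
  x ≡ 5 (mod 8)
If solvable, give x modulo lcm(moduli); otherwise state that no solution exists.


Moduli 15, 12, 8 are not pairwise coprime, so CRT works modulo lcm(m_i) when all pairwise compatibility conditions hold.
Pairwise compatibility: gcd(m_i, m_j) must divide a_i - a_j for every pair.
Merge one congruence at a time:
  Start: x ≡ 9 (mod 15).
  Combine with x ≡ 10 (mod 12): gcd(15, 12) = 3, and 10 - 9 = 1 is NOT divisible by 3.
    ⇒ system is inconsistent (no integer solution).

No solution (the system is inconsistent).


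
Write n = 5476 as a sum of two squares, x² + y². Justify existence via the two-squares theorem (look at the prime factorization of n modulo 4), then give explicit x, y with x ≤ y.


Step 1: Factor n = 5476 = 2^2 · 37^2.
Step 2: Check the mod-4 condition on each prime factor: 2 = 2 (special); 37 ≡ 1 (mod 4), exponent 2.
All primes ≡ 3 (mod 4) appear to even exponent (or don't appear), so by the two-squares theorem n IS expressible as a sum of two squares.
Step 3: Build a representation. Group n = k² · m with k = 2 and m = 37 · 37 = 1369 (a product of primes ≡ 1 (mod 4)); a representation of m scales to one of n via (k·x)² + (k·y)² = k²(x² + y²). Each prime p ≡ 1 (mod 4) is itself a sum of two squares; find a² by testing p − a² for a perfect square:
  37: 37 − 1² = 36 = 6² ⇒ 37 = 1² + 6².
  Combine using the Brahmagupta–Fibonacci identity (a² + b²)(c² + d²) = (ac − bd)² + (ad + bc)² = (ac + bd)² + (ad − bc)²:
  37 · 37 = 1369: from (1² + 6²)(1² + 6²), take (1·1 − 6·6, 1·6 + 6·1) = (1 − 36, 6 + 6) = (-35, 12); dropping signs (only squares matter) gives (35, 12); check 35² + 12² = 1225 + 144 = 1369 ✓.
  Scale by k = 2: (2·35, 2·12) = (70, 24).
Step 4: Order so x ≤ y and verify: 24² + 70² = 576 + 4900 = 5476 = n. ✓

n = 5476 = 24² + 70² (one valid representation with x ≤ y).


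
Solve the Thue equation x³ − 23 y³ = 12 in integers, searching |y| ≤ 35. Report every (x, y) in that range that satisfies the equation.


The equation is x³ - 23y³ = 12. For fixed y, x³ = 23·y³ + 12, so a solution requires the RHS to be a perfect cube.
Strategy: iterate y from -35 to 35, compute RHS = 23·y³ + 12, and check whether it is a (positive or negative) perfect cube.
Check small values of y:
  y = 0: RHS = 12 is not a perfect cube.
  y = 1: RHS = 35 is not a perfect cube.
  y = -1: RHS = -11 is not a perfect cube.
  y = 2: RHS = 196 is not a perfect cube.
  y = -2: RHS = -172 is not a perfect cube.
  y = 3: RHS = 633 is not a perfect cube.
  y = -3: RHS = -609 is not a perfect cube.
Continuing the search up to |y| = 35 finds no solutions either.
No (x, y) in the scanned range satisfies the equation.

No integer solutions with |y| ≤ 35.


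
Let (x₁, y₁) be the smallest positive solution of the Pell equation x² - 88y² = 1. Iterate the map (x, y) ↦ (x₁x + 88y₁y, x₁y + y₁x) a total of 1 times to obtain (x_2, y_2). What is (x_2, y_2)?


Step 1: Find the fundamental solution (x₁, y₁) of x² - 88y² = 1.
  Expand √88 as a continued fraction. a₀ = ⌊√88⌋ = 9; iterate m_{k+1} = d_k·a_k − m_k, d_{k+1} = (88 − m_{k+1}²)/d_k, a_{k+1} = ⌊(a₀ + m_{k+1})/d_{k+1}⌋ (starting m₀ = 0, d₀ = 1), with convergents p_k = a_k·p_{k-1} + p_{k-2}, q_k = a_k·q_{k-1} + q_{k-2} (p₋₁ = 1, q₋₁ = 0):
  k = 0: a₀ = 9; p₀/q₀ = 9/1; p₀² − 88·q₀² = 81 − 88 = -7.
  k = 1: m = 9, d = 7, a = ⌊(9 + 9)/7⌋ = 2; p/q = (2·9 + 1)/(2·1 + 0) = 19/2; p² − 88·q² = 361 − 352 = 9.
  k = 2: m = 5, d = 9, a = ⌊(9 + 5)/9⌋ = 1; p/q = (1·19 + 9)/(1·2 + 1) = 28/3; p² − 88·q² = 784 − 792 = -8.
  k = 3: m = 4, d = 8, a = ⌊(9 + 4)/8⌋ = 1; p/q = (1·28 + 19)/(1·3 + 2) = 47/5; p² − 88·q² = 2209 − 2200 = 9.
  k = 4: m = 4, d = 9, a = ⌊(9 + 4)/9⌋ = 1; p/q = (1·47 + 28)/(1·5 + 3) = 75/8; p² − 88·q² = 5625 − 5632 = -7.
  k = 5: m = 5, d = 7, a = ⌊(9 + 5)/7⌋ = 2; p/q = (2·75 + 47)/(2·8 + 5) = 197/21; p² − 88·q² = 38809 − 38808 = 1.
  The first convergent with p² − 88·q² = 1 gives the fundamental solution (x₁, y₁) = (197, 21).
Step 2: Apply the recurrence (x_{n+1}, y_{n+1}) = (x₁x_n + 88y₁y_n, x₁y_n + y₁x_n) repeatedly.
  From (x_1, y_1) = (197, 21): x_2 = 197·197 + 88·21·21 = 77617; y_2 = 197·21 + 21·197 = 8274.
Step 3: Verify x_2² - 88·y_2² = 6024398689 - 6024398688 = 1 (should be 1). ✓

(x_1, y_1) = (197, 21); (x_2, y_2) = (77617, 8274).


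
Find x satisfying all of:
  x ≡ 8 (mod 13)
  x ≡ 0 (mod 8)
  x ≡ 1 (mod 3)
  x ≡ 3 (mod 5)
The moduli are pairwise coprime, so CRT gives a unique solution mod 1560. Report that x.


Product of moduli M = 13 · 8 · 3 · 5 = 1560.
Merge one congruence at a time:
  Start: x ≡ 8 (mod 13).
  Combine with x ≡ 0 (mod 8); new modulus lcm = 104.
    Write x = 8 + 13·t and substitute into x ≡ 0 (mod 8): 13·t ≡ 0 − 8 = -8 (mod 8).
    Reduce coefficients mod 8: 5·t ≡ 0 (mod 8).
    The inverse of 5 mod 8 is 5 (since 5·5 = 25 = 3·8 + 1), so t ≡ 5·0 = 0 ≡ 0 (mod 8).
    Then x = 8 + 13·0 = 8, valid modulo lcm(13, 8) = 104: x ≡ 8 (mod 104).
  Combine with x ≡ 1 (mod 3); new modulus lcm = 312.
    Write x = 8 + 104·t and substitute into x ≡ 1 (mod 3): 104·t ≡ 1 − 8 = -7 (mod 3).
    Reduce coefficients mod 3: 2·t ≡ 2 (mod 3).
    The inverse of 2 mod 3 is 2 (since 2·2 = 4 = 1·3 + 1), so t ≡ 2·2 = 4 ≡ 1 (mod 3).
    Then x = 8 + 104·1 = 112, valid modulo lcm(104, 3) = 312: x ≡ 112 (mod 312).
  Combine with x ≡ 3 (mod 5); new modulus lcm = 1560.
    Write x = 112 + 312·t and substitute into x ≡ 3 (mod 5): 312·t ≡ 3 − 112 = -109 (mod 5).
    Reduce coefficients mod 5: 2·t ≡ 1 (mod 5).
    The inverse of 2 mod 5 is 3 (since 2·3 = 6 = 1·5 + 1), so t ≡ 3·1 = 3 ≡ 3 (mod 5).
    Then x = 112 + 312·3 = 1048, valid modulo lcm(312, 5) = 1560: x ≡ 1048 (mod 1560).
Verify against each original: 1048 mod 13 = 8, 1048 mod 8 = 0, 1048 mod 3 = 1, 1048 mod 5 = 3.

x ≡ 1048 (mod 1560).


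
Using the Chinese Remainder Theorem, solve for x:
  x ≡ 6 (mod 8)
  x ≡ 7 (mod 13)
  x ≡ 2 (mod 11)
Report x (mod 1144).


Moduli 8, 13, 11 are pairwise coprime; by CRT there is a unique solution modulo M = 8 · 13 · 11 = 1144.
Solve pairwise, accumulating the modulus:
  Start with x ≡ 6 (mod 8).
  Combine with x ≡ 7 (mod 13): since gcd(8, 13) = 1, we get a unique residue mod 104.
    Write x = 6 + 8·t and substitute into x ≡ 7 (mod 13): 8·t ≡ 7 − 6 = 1 (mod 13).
    The inverse of 8 mod 13 is 5 (since 8·5 = 40 = 3·13 + 1), so t ≡ 5·1 = 5 ≡ 5 (mod 13).
    Then x = 6 + 8·5 = 46, valid modulo lcm(8, 13) = 104: x ≡ 46 (mod 104).
  Combine with x ≡ 2 (mod 11): since gcd(104, 11) = 1, we get a unique residue mod 1144.
    Write x = 46 + 104·t and substitute into x ≡ 2 (mod 11): 104·t ≡ 2 − 46 = -44 (mod 11).
    Reduce coefficients mod 11: 5·t ≡ 0 (mod 11).
    The inverse of 5 mod 11 is 9 (since 5·9 = 45 = 4·11 + 1), so t ≡ 9·0 = 0 ≡ 0 (mod 11).
    Then x = 46 + 104·0 = 46, valid modulo lcm(104, 11) = 1144: x ≡ 46 (mod 1144).
Verify: 46 mod 8 = 6 ✓, 46 mod 13 = 7 ✓, 46 mod 11 = 2 ✓.

x ≡ 46 (mod 1144).


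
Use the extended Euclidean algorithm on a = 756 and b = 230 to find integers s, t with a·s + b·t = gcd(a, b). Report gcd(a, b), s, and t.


Euclidean algorithm on (756, 230) — divide until remainder is 0:
  756 = 3 · 230 + 66
  230 = 3 · 66 + 32
  66 = 2 · 32 + 2
  32 = 16 · 2 + 0
gcd(756, 230) = 2.
Track Bezout coefficients alongside the remainders: start with r₀ = 756 = a·1 + b·0 (s = 1, t = 0) and r₁ = 230 = a·0 + b·1 (s = 0, t = 1); each new remainder r_{k+1} = r_{k-1} − q_k·r_k inherits s_{k+1} = s_{k-1} − q_k·s_k, t_{k+1} = t_{k-1} − q_k·t_k, so r_k = a·s_k + b·t_k at every step:
  q = 3: r = 66, s = 1 − 3·0 = 1, t = 0 − 3·1 = -3  (check: 756·1 + 230·(-3) = 66)
  q = 3: r = 32, s = 0 − 3·1 = -3, t = 1 − 3·(-3) = 10  (check: 756·(-3) + 230·10 = 32)
  q = 2: r = 2, s = 1 − 2·(-3) = 7, t = -3 − 2·10 = -23  (check: 756·7 + 230·(-23) = 2)
The row with r = 2 (the gcd) gives the Bezout coefficients s = 7, t = -23.
Result: 756 · (7) + 230 · (-23) = 2.

gcd(756, 230) = 2; s = 7, t = -23 (check: 756·7 + 230·(-23) = 2).


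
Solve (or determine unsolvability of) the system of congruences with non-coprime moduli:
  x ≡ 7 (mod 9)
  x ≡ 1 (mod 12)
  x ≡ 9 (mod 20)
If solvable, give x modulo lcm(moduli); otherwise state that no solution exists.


Moduli 9, 12, 20 are not pairwise coprime, so CRT works modulo lcm(m_i) when all pairwise compatibility conditions hold.
Pairwise compatibility: gcd(m_i, m_j) must divide a_i - a_j for every pair.
Merge one congruence at a time:
  Start: x ≡ 7 (mod 9).
  Combine with x ≡ 1 (mod 12): gcd(9, 12) = 3; 1 - 7 = -6, which IS divisible by 3, so compatible.
    Write x = 7 + 9·t and substitute into x ≡ 1 (mod 12): 9·t ≡ 1 − 7 = -6 (mod 12).
    Divide the congruence (and modulus) by g = 3: 3·t ≡ -2 (mod 4).
    Reduce coefficients mod 4: 3·t ≡ 2 (mod 4).
    The inverse of 3 mod 4 is 3 (since 3·3 = 9 = 2·4 + 1), so t ≡ 3·2 = 6 ≡ 2 (mod 4).
    Then x = 7 + 9·2 = 25, valid modulo lcm(9, 12) = 36: x ≡ 25 (mod 36).
  Combine with x ≡ 9 (mod 20): gcd(36, 20) = 4; 9 - 25 = -16, which IS divisible by 4, so compatible.
    Write x = 25 + 36·t and substitute into x ≡ 9 (mod 20): 36·t ≡ 9 − 25 = -16 (mod 20).
    Divide the congruence (and modulus) by g = 4: 9·t ≡ -4 (mod 5).
    Reduce coefficients mod 5: 4·t ≡ 1 (mod 5).
    The inverse of 4 mod 5 is 4 (since 4·4 = 16 = 3·5 + 1), so t ≡ 4·1 = 4 ≡ 4 (mod 5).
    Then x = 25 + 36·4 = 169, valid modulo lcm(36, 20) = 180: x ≡ 169 (mod 180).
Verify: 169 mod 9 = 7, 169 mod 12 = 1, 169 mod 20 = 9.

x ≡ 169 (mod 180).


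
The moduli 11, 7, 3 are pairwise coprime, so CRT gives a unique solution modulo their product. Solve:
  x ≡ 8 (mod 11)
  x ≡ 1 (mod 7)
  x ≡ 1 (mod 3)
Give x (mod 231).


Moduli 11, 7, 3 are pairwise coprime; by CRT there is a unique solution modulo M = 11 · 7 · 3 = 231.
Solve pairwise, accumulating the modulus:
  Start with x ≡ 8 (mod 11).
  Combine with x ≡ 1 (mod 7): since gcd(11, 7) = 1, we get a unique residue mod 77.
    Write x = 8 + 11·t and substitute into x ≡ 1 (mod 7): 11·t ≡ 1 − 8 = -7 (mod 7).
    Reduce coefficients mod 7: 4·t ≡ 0 (mod 7).
    The inverse of 4 mod 7 is 2 (since 4·2 = 8 = 1·7 + 1), so t ≡ 2·0 = 0 ≡ 0 (mod 7).
    Then x = 8 + 11·0 = 8, valid modulo lcm(11, 7) = 77: x ≡ 8 (mod 77).
  Combine with x ≡ 1 (mod 3): since gcd(77, 3) = 1, we get a unique residue mod 231.
    Write x = 8 + 77·t and substitute into x ≡ 1 (mod 3): 77·t ≡ 1 − 8 = -7 (mod 3).
    Reduce coefficients mod 3: 2·t ≡ 2 (mod 3).
    The inverse of 2 mod 3 is 2 (since 2·2 = 4 = 1·3 + 1), so t ≡ 2·2 = 4 ≡ 1 (mod 3).
    Then x = 8 + 77·1 = 85, valid modulo lcm(77, 3) = 231: x ≡ 85 (mod 231).
Verify: 85 mod 11 = 8 ✓, 85 mod 7 = 1 ✓, 85 mod 3 = 1 ✓.

x ≡ 85 (mod 231).


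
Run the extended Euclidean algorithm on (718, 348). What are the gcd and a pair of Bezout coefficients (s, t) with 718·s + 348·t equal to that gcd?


Euclidean algorithm on (718, 348) — divide until remainder is 0:
  718 = 2 · 348 + 22
  348 = 15 · 22 + 18
  22 = 1 · 18 + 4
  18 = 4 · 4 + 2
  4 = 2 · 2 + 0
gcd(718, 348) = 2.
Track Bezout coefficients alongside the remainders: start with r₀ = 718 = a·1 + b·0 (s = 1, t = 0) and r₁ = 348 = a·0 + b·1 (s = 0, t = 1); each new remainder r_{k+1} = r_{k-1} − q_k·r_k inherits s_{k+1} = s_{k-1} − q_k·s_k, t_{k+1} = t_{k-1} − q_k·t_k, so r_k = a·s_k + b·t_k at every step:
  q = 2: r = 22, s = 1 − 2·0 = 1, t = 0 − 2·1 = -2  (check: 718·1 + 348·(-2) = 22)
  q = 15: r = 18, s = 0 − 15·1 = -15, t = 1 − 15·(-2) = 31  (check: 718·(-15) + 348·31 = 18)
  q = 1: r = 4, s = 1 − 1·(-15) = 16, t = -2 − 1·31 = -33  (check: 718·16 + 348·(-33) = 4)
  q = 4: r = 2, s = -15 − 4·16 = -79, t = 31 − 4·(-33) = 163  (check: 718·(-79) + 348·163 = 2)
The row with r = 2 (the gcd) gives the Bezout coefficients s = -79, t = 163.
Result: 718 · (-79) + 348 · (163) = 2.

gcd(718, 348) = 2; s = -79, t = 163 (check: 718·(-79) + 348·163 = 2).


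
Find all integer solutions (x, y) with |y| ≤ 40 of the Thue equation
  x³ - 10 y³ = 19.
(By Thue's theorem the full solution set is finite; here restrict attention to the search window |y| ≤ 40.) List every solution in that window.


The equation is x³ - 10y³ = 19. For fixed y, x³ = 10·y³ + 19, so a solution requires the RHS to be a perfect cube.
Strategy: iterate y from -40 to 40, compute RHS = 10·y³ + 19, and check whether it is a (positive or negative) perfect cube.
Check small values of y:
  y = 0: RHS = 19 is not a perfect cube.
  y = 1: RHS = 29 is not a perfect cube.
  y = -1: RHS = 9 is not a perfect cube.
  y = 2: RHS = 99 is not a perfect cube.
  y = -2: RHS = -61 is not a perfect cube.
  y = 3: RHS = 289 is not a perfect cube.
  y = -3: RHS = -251 is not a perfect cube.
Continuing the search up to |y| = 40 finds no solutions either.
No (x, y) in the scanned range satisfies the equation.

No integer solutions with |y| ≤ 40.


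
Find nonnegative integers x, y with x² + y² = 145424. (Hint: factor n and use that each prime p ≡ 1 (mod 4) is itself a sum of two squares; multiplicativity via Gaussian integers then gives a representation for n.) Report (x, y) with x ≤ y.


Step 1: Factor n = 145424 = 2^4 · 61 · 149.
Step 2: Check the mod-4 condition on each prime factor: 2 = 2 (special); 61 ≡ 1 (mod 4), exponent 1; 149 ≡ 1 (mod 4), exponent 1.
All primes ≡ 3 (mod 4) appear to even exponent (or don't appear), so by the two-squares theorem n IS expressible as a sum of two squares.
Step 3: Build a representation. Group n = k² · m with k = 4 and m = 61 · 149 = 9089 (a product of primes ≡ 1 (mod 4)); a representation of m scales to one of n via (k·x)² + (k·y)² = k²(x² + y²). Each prime p ≡ 1 (mod 4) is itself a sum of two squares; find a² by testing p − a² for a perfect square:
  61: 61 − 1² = 60, 61 − 2² = 57, 61 − 3² = 52, 61 − 4² = 45, 61 − 5² = 36 = 6² ⇒ 61 = 5² + 6².
  149: 149 − 1² = 148, 149 − 2² = 145, 149 − 3² = 140, 149 − 4² = 133, 149 − 5² = 124, 149 − 6² = 113, 149 − 7² = 100 = 10² ⇒ 149 = 7² + 10².
  Combine using the Brahmagupta–Fibonacci identity (a² + b²)(c² + d²) = (ac − bd)² + (ad + bc)² = (ac + bd)² + (ad − bc)²:
  61 · 149 = 9089: from (5² + 6²)(7² + 10²), take (5·7 − 6·10, 5·10 + 6·7) = (35 − 60, 50 + 42) = (-25, 92); dropping signs (only squares matter) gives (25, 92); check 25² + 92² = 625 + 8464 = 9089 ✓.
  Scale by k = 4: (4·25, 4·92) = (100, 368).
Step 4: Order so x ≤ y and verify: 100² + 368² = 10000 + 135424 = 145424 = n. ✓

n = 145424 = 100² + 368² (one valid representation with x ≤ y).


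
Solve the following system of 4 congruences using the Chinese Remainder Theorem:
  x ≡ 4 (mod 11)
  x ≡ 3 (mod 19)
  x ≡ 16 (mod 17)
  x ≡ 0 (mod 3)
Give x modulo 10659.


Product of moduli M = 11 · 19 · 17 · 3 = 10659.
Merge one congruence at a time:
  Start: x ≡ 4 (mod 11).
  Combine with x ≡ 3 (mod 19); new modulus lcm = 209.
    Write x = 4 + 11·t and substitute into x ≡ 3 (mod 19): 11·t ≡ 3 − 4 = -1 (mod 19).
    Reduce coefficients mod 19: 11·t ≡ 18 (mod 19).
    The inverse of 11 mod 19 is 7 (since 11·7 = 77 = 4·19 + 1), so t ≡ 7·18 = 126 ≡ 12 (mod 19).
    Then x = 4 + 11·12 = 136, valid modulo lcm(11, 19) = 209: x ≡ 136 (mod 209).
  Combine with x ≡ 16 (mod 17); new modulus lcm = 3553.
    Write x = 136 + 209·t and substitute into x ≡ 16 (mod 17): 209·t ≡ 16 − 136 = -120 (mod 17).
    Reduce coefficients mod 17: 5·t ≡ 16 (mod 17).
    The inverse of 5 mod 17 is 7 (since 5·7 = 35 = 2·17 + 1), so t ≡ 7·16 = 112 ≡ 10 (mod 17).
    Then x = 136 + 209·10 = 2226, valid modulo lcm(209, 17) = 3553: x ≡ 2226 (mod 3553).
  Combine with x ≡ 0 (mod 3); new modulus lcm = 10659.
    Write x = 2226 + 3553·t and substitute into x ≡ 0 (mod 3): 3553·t ≡ 0 − 2226 = -2226 (mod 3).
    Reduce coefficients mod 3: 1·t ≡ 0 (mod 3).
    So t ≡ 0 (mod 3).
    Then x = 2226 + 3553·0 = 2226, valid modulo lcm(3553, 3) = 10659: x ≡ 2226 (mod 10659).
Verify against each original: 2226 mod 11 = 4, 2226 mod 19 = 3, 2226 mod 17 = 16, 2226 mod 3 = 0.

x ≡ 2226 (mod 10659).


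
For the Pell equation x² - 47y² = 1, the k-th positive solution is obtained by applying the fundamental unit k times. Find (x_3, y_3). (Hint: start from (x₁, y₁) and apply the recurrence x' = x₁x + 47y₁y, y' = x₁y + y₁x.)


Step 1: Find the fundamental solution (x₁, y₁) of x² - 47y² = 1.
  Expand √47 as a continued fraction. a₀ = ⌊√47⌋ = 6; iterate m_{k+1} = d_k·a_k − m_k, d_{k+1} = (47 − m_{k+1}²)/d_k, a_{k+1} = ⌊(a₀ + m_{k+1})/d_{k+1}⌋ (starting m₀ = 0, d₀ = 1), with convergents p_k = a_k·p_{k-1} + p_{k-2}, q_k = a_k·q_{k-1} + q_{k-2} (p₋₁ = 1, q₋₁ = 0):
  k = 0: a₀ = 6; p₀/q₀ = 6/1; p₀² − 47·q₀² = 36 − 47 = -11.
  k = 1: m = 6, d = 11, a = ⌊(6 + 6)/11⌋ = 1; p/q = (1·6 + 1)/(1·1 + 0) = 7/1; p² − 47·q² = 49 − 47 = 2.
  k = 2: m = 5, d = 2, a = ⌊(6 + 5)/2⌋ = 5; p/q = (5·7 + 6)/(5·1 + 1) = 41/6; p² − 47·q² = 1681 − 1692 = -11.
  k = 3: m = 5, d = 11, a = ⌊(6 + 5)/11⌋ = 1; p/q = (1·41 + 7)/(1·6 + 1) = 48/7; p² − 47·q² = 2304 − 2303 = 1.
  The first convergent with p² − 47·q² = 1 gives the fundamental solution (x₁, y₁) = (48, 7).
Step 2: Apply the recurrence (x_{n+1}, y_{n+1}) = (x₁x_n + 47y₁y_n, x₁y_n + y₁x_n) repeatedly.
  From (x_1, y_1) = (48, 7): x_2 = 48·48 + 47·7·7 = 4607; y_2 = 48·7 + 7·48 = 672.
  From (x_2, y_2) = (4607, 672): x_3 = 48·4607 + 47·7·672 = 442224; y_3 = 48·672 + 7·4607 = 64505.
Step 3: Verify x_3² - 47·y_3² = 195562066176 - 195562066175 = 1 (should be 1). ✓

(x_1, y_1) = (48, 7); (x_3, y_3) = (442224, 64505).


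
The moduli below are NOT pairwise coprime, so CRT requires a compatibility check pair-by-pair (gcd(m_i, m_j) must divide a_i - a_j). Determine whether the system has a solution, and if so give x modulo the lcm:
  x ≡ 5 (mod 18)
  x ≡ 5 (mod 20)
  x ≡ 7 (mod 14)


Moduli 18, 20, 14 are not pairwise coprime, so CRT works modulo lcm(m_i) when all pairwise compatibility conditions hold.
Pairwise compatibility: gcd(m_i, m_j) must divide a_i - a_j for every pair.
Merge one congruence at a time:
  Start: x ≡ 5 (mod 18).
  Combine with x ≡ 5 (mod 20): gcd(18, 20) = 2; 5 - 5 = 0, which IS divisible by 2, so compatible.
    Write x = 5 + 18·t and substitute into x ≡ 5 (mod 20): 18·t ≡ 5 − 5 = 0 (mod 20).
    Divide the congruence (and modulus) by g = 2: 9·t ≡ 0 (mod 10).
    The inverse of 9 mod 10 is 9 (since 9·9 = 81 = 8·10 + 1), so t ≡ 9·0 = 0 ≡ 0 (mod 10).
    Then x = 5 + 18·0 = 5, valid modulo lcm(18, 20) = 180: x ≡ 5 (mod 180).
  Combine with x ≡ 7 (mod 14): gcd(180, 14) = 2; 7 - 5 = 2, which IS divisible by 2, so compatible.
    Write x = 5 + 180·t and substitute into x ≡ 7 (mod 14): 180·t ≡ 7 − 5 = 2 (mod 14).
    Divide the congruence (and modulus) by g = 2: 90·t ≡ 1 (mod 7).
    Reduce coefficients mod 7: 6·t ≡ 1 (mod 7).
    The inverse of 6 mod 7 is 6 (since 6·6 = 36 = 5·7 + 1), so t ≡ 6·1 = 6 ≡ 6 (mod 7).
    Then x = 5 + 180·6 = 1085, valid modulo lcm(180, 14) = 1260: x ≡ 1085 (mod 1260).
Verify: 1085 mod 18 = 5, 1085 mod 20 = 5, 1085 mod 14 = 7.

x ≡ 1085 (mod 1260).


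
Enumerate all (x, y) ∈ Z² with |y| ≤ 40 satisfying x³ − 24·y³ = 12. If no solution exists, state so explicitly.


The equation is x³ - 24y³ = 12. For fixed y, x³ = 24·y³ + 12, so a solution requires the RHS to be a perfect cube.
Strategy: iterate y from -40 to 40, compute RHS = 24·y³ + 12, and check whether it is a (positive or negative) perfect cube.
Check small values of y:
  y = 0: RHS = 12 is not a perfect cube.
  y = 1: RHS = 36 is not a perfect cube.
  y = -1: RHS = -12 is not a perfect cube.
  y = 2: RHS = 204 is not a perfect cube.
  y = -2: RHS = -180 is not a perfect cube.
  y = 3: RHS = 660 is not a perfect cube.
  y = -3: RHS = -636 is not a perfect cube.
Continuing the search up to |y| = 40 finds no solutions either.
No (x, y) in the scanned range satisfies the equation.

No integer solutions with |y| ≤ 40.


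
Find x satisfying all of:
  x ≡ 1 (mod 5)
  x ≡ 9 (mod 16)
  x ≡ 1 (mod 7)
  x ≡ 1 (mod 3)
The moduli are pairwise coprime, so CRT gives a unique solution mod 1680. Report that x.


Product of moduli M = 5 · 16 · 7 · 3 = 1680.
Merge one congruence at a time:
  Start: x ≡ 1 (mod 5).
  Combine with x ≡ 9 (mod 16); new modulus lcm = 80.
    Write x = 1 + 5·t and substitute into x ≡ 9 (mod 16): 5·t ≡ 9 − 1 = 8 (mod 16).
    The inverse of 5 mod 16 is 13 (since 5·13 = 65 = 4·16 + 1), so t ≡ 13·8 = 104 ≡ 8 (mod 16).
    Then x = 1 + 5·8 = 41, valid modulo lcm(5, 16) = 80: x ≡ 41 (mod 80).
  Combine with x ≡ 1 (mod 7); new modulus lcm = 560.
    Write x = 41 + 80·t and substitute into x ≡ 1 (mod 7): 80·t ≡ 1 − 41 = -40 (mod 7).
    Reduce coefficients mod 7: 3·t ≡ 2 (mod 7).
    The inverse of 3 mod 7 is 5 (since 3·5 = 15 = 2·7 + 1), so t ≡ 5·2 = 10 ≡ 3 (mod 7).
    Then x = 41 + 80·3 = 281, valid modulo lcm(80, 7) = 560: x ≡ 281 (mod 560).
  Combine with x ≡ 1 (mod 3); new modulus lcm = 1680.
    Write x = 281 + 560·t and substitute into x ≡ 1 (mod 3): 560·t ≡ 1 − 281 = -280 (mod 3).
    Reduce coefficients mod 3: 2·t ≡ 2 (mod 3).
    The inverse of 2 mod 3 is 2 (since 2·2 = 4 = 1·3 + 1), so t ≡ 2·2 = 4 ≡ 1 (mod 3).
    Then x = 281 + 560·1 = 841, valid modulo lcm(560, 3) = 1680: x ≡ 841 (mod 1680).
Verify against each original: 841 mod 5 = 1, 841 mod 16 = 9, 841 mod 7 = 1, 841 mod 3 = 1.

x ≡ 841 (mod 1680).


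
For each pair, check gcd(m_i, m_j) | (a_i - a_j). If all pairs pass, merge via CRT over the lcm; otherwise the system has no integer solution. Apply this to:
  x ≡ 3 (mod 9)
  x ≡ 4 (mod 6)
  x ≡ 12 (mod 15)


Moduli 9, 6, 15 are not pairwise coprime, so CRT works modulo lcm(m_i) when all pairwise compatibility conditions hold.
Pairwise compatibility: gcd(m_i, m_j) must divide a_i - a_j for every pair.
Merge one congruence at a time:
  Start: x ≡ 3 (mod 9).
  Combine with x ≡ 4 (mod 6): gcd(9, 6) = 3, and 4 - 3 = 1 is NOT divisible by 3.
    ⇒ system is inconsistent (no integer solution).

No solution (the system is inconsistent).


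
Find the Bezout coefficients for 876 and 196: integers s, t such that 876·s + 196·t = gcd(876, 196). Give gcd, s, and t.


Euclidean algorithm on (876, 196) — divide until remainder is 0:
  876 = 4 · 196 + 92
  196 = 2 · 92 + 12
  92 = 7 · 12 + 8
  12 = 1 · 8 + 4
  8 = 2 · 4 + 0
gcd(876, 196) = 4.
Track Bezout coefficients alongside the remainders: start with r₀ = 876 = a·1 + b·0 (s = 1, t = 0) and r₁ = 196 = a·0 + b·1 (s = 0, t = 1); each new remainder r_{k+1} = r_{k-1} − q_k·r_k inherits s_{k+1} = s_{k-1} − q_k·s_k, t_{k+1} = t_{k-1} − q_k·t_k, so r_k = a·s_k + b·t_k at every step:
  q = 4: r = 92, s = 1 − 4·0 = 1, t = 0 − 4·1 = -4  (check: 876·1 + 196·(-4) = 92)
  q = 2: r = 12, s = 0 − 2·1 = -2, t = 1 − 2·(-4) = 9  (check: 876·(-2) + 196·9 = 12)
  q = 7: r = 8, s = 1 − 7·(-2) = 15, t = -4 − 7·9 = -67  (check: 876·15 + 196·(-67) = 8)
  q = 1: r = 4, s = -2 − 1·15 = -17, t = 9 − 1·(-67) = 76  (check: 876·(-17) + 196·76 = 4)
The row with r = 4 (the gcd) gives the Bezout coefficients s = -17, t = 76.
Result: 876 · (-17) + 196 · (76) = 4.

gcd(876, 196) = 4; s = -17, t = 76 (check: 876·(-17) + 196·76 = 4).


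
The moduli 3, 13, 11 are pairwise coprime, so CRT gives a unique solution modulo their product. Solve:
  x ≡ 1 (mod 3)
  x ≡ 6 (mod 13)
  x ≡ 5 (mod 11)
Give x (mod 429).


Moduli 3, 13, 11 are pairwise coprime; by CRT there is a unique solution modulo M = 3 · 13 · 11 = 429.
Solve pairwise, accumulating the modulus:
  Start with x ≡ 1 (mod 3).
  Combine with x ≡ 6 (mod 13): since gcd(3, 13) = 1, we get a unique residue mod 39.
    Write x = 1 + 3·t and substitute into x ≡ 6 (mod 13): 3·t ≡ 6 − 1 = 5 (mod 13).
    The inverse of 3 mod 13 is 9 (since 3·9 = 27 = 2·13 + 1), so t ≡ 9·5 = 45 ≡ 6 (mod 13).
    Then x = 1 + 3·6 = 19, valid modulo lcm(3, 13) = 39: x ≡ 19 (mod 39).
  Combine with x ≡ 5 (mod 11): since gcd(39, 11) = 1, we get a unique residue mod 429.
    Write x = 19 + 39·t and substitute into x ≡ 5 (mod 11): 39·t ≡ 5 − 19 = -14 (mod 11).
    Reduce coefficients mod 11: 6·t ≡ 8 (mod 11).
    The inverse of 6 mod 11 is 2 (since 6·2 = 12 = 1·11 + 1), so t ≡ 2·8 = 16 ≡ 5 (mod 11).
    Then x = 19 + 39·5 = 214, valid modulo lcm(39, 11) = 429: x ≡ 214 (mod 429).
Verify: 214 mod 3 = 1 ✓, 214 mod 13 = 6 ✓, 214 mod 11 = 5 ✓.

x ≡ 214 (mod 429).


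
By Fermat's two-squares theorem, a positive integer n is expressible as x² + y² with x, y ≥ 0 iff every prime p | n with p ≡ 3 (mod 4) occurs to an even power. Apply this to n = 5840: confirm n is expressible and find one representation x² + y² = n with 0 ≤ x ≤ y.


Step 1: Factor n = 5840 = 2^4 · 5 · 73.
Step 2: Check the mod-4 condition on each prime factor: 2 = 2 (special); 5 ≡ 1 (mod 4), exponent 1; 73 ≡ 1 (mod 4), exponent 1.
All primes ≡ 3 (mod 4) appear to even exponent (or don't appear), so by the two-squares theorem n IS expressible as a sum of two squares.
Step 3: Build a representation. Group n = k² · m with k = 4 and m = 5 · 73 = 365 (a product of primes ≡ 1 (mod 4)); a representation of m scales to one of n via (k·x)² + (k·y)² = k²(x² + y²). Each prime p ≡ 1 (mod 4) is itself a sum of two squares; find a² by testing p − a² for a perfect square:
  5: 5 − 1² = 4 = 2² ⇒ 5 = 1² + 2².
  73: 73 − 1² = 72, 73 − 2² = 69, 73 − 3² = 64 = 8² ⇒ 73 = 3² + 8².
  Combine using the Brahmagupta–Fibonacci identity (a² + b²)(c² + d²) = (ac − bd)² + (ad + bc)² = (ac + bd)² + (ad − bc)²:
  5 · 73 = 365: from (1² + 2²)(3² + 8²), take (1·3 − 2·8, 1·8 + 2·3) = (3 − 16, 8 + 6) = (-13, 14); dropping signs (only squares matter) gives (13, 14); check 13² + 14² = 169 + 196 = 365 ✓.
  Scale by k = 4: (4·13, 4·14) = (52, 56).
Step 4: Order so x ≤ y and verify: 52² + 56² = 2704 + 3136 = 5840 = n. ✓

n = 5840 = 52² + 56² (one valid representation with x ≤ y).


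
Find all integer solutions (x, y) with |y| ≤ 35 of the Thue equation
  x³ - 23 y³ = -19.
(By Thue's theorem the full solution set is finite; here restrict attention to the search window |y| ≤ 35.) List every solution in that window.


The equation is x³ - 23y³ = -19. For fixed y, x³ = 23·y³ − 19, so a solution requires the RHS to be a perfect cube.
Strategy: iterate y from -35 to 35, compute RHS = 23·y³ − 19, and check whether it is a (positive or negative) perfect cube.
Check small values of y:
  y = 0: RHS = -19 is not a perfect cube.
  y = 1: RHS = 4 is not a perfect cube.
  y = -1: RHS = -42 is not a perfect cube.
  y = 2: RHS = 165 is not a perfect cube.
  y = -2: RHS = -203 is not a perfect cube.
  y = 3: RHS = 602 is not a perfect cube.
  y = -3: RHS = -640 is not a perfect cube.
Continuing the search up to |y| = 35 finds no solutions either.
No (x, y) in the scanned range satisfies the equation.

No integer solutions with |y| ≤ 35.


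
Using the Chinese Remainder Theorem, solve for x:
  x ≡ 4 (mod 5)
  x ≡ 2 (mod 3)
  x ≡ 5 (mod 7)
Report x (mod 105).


Moduli 5, 3, 7 are pairwise coprime; by CRT there is a unique solution modulo M = 5 · 3 · 7 = 105.
Solve pairwise, accumulating the modulus:
  Start with x ≡ 4 (mod 5).
  Combine with x ≡ 2 (mod 3): since gcd(5, 3) = 1, we get a unique residue mod 15.
    Write x = 4 + 5·t and substitute into x ≡ 2 (mod 3): 5·t ≡ 2 − 4 = -2 (mod 3).
    Reduce coefficients mod 3: 2·t ≡ 1 (mod 3).
    The inverse of 2 mod 3 is 2 (since 2·2 = 4 = 1·3 + 1), so t ≡ 2·1 = 2 ≡ 2 (mod 3).
    Then x = 4 + 5·2 = 14, valid modulo lcm(5, 3) = 15: x ≡ 14 (mod 15).
  Combine with x ≡ 5 (mod 7): since gcd(15, 7) = 1, we get a unique residue mod 105.
    Write x = 14 + 15·t and substitute into x ≡ 5 (mod 7): 15·t ≡ 5 − 14 = -9 (mod 7).
    Reduce coefficients mod 7: 1·t ≡ 5 (mod 7).
    So t ≡ 5 (mod 7).
    Then x = 14 + 15·5 = 89, valid modulo lcm(15, 7) = 105: x ≡ 89 (mod 105).
Verify: 89 mod 5 = 4 ✓, 89 mod 3 = 2 ✓, 89 mod 7 = 5 ✓.

x ≡ 89 (mod 105).


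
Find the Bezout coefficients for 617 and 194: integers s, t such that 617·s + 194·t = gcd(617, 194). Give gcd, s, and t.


Euclidean algorithm on (617, 194) — divide until remainder is 0:
  617 = 3 · 194 + 35
  194 = 5 · 35 + 19
  35 = 1 · 19 + 16
  19 = 1 · 16 + 3
  16 = 5 · 3 + 1
  3 = 3 · 1 + 0
gcd(617, 194) = 1.
Track Bezout coefficients alongside the remainders: start with r₀ = 617 = a·1 + b·0 (s = 1, t = 0) and r₁ = 194 = a·0 + b·1 (s = 0, t = 1); each new remainder r_{k+1} = r_{k-1} − q_k·r_k inherits s_{k+1} = s_{k-1} − q_k·s_k, t_{k+1} = t_{k-1} − q_k·t_k, so r_k = a·s_k + b·t_k at every step:
  q = 3: r = 35, s = 1 − 3·0 = 1, t = 0 − 3·1 = -3  (check: 617·1 + 194·(-3) = 35)
  q = 5: r = 19, s = 0 − 5·1 = -5, t = 1 − 5·(-3) = 16  (check: 617·(-5) + 194·16 = 19)
  q = 1: r = 16, s = 1 − 1·(-5) = 6, t = -3 − 1·16 = -19  (check: 617·6 + 194·(-19) = 16)
  q = 1: r = 3, s = -5 − 1·6 = -11, t = 16 − 1·(-19) = 35  (check: 617·(-11) + 194·35 = 3)
  q = 5: r = 1, s = 6 − 5·(-11) = 61, t = -19 − 5·35 = -194  (check: 617·61 + 194·(-194) = 1)
The row with r = 1 (the gcd) gives the Bezout coefficients s = 61, t = -194.
Result: 617 · (61) + 194 · (-194) = 1.

gcd(617, 194) = 1; s = 61, t = -194 (check: 617·61 + 194·(-194) = 1).


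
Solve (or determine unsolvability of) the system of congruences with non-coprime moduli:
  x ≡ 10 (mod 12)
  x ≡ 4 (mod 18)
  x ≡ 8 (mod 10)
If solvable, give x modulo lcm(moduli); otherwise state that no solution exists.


Moduli 12, 18, 10 are not pairwise coprime, so CRT works modulo lcm(m_i) when all pairwise compatibility conditions hold.
Pairwise compatibility: gcd(m_i, m_j) must divide a_i - a_j for every pair.
Merge one congruence at a time:
  Start: x ≡ 10 (mod 12).
  Combine with x ≡ 4 (mod 18): gcd(12, 18) = 6; 4 - 10 = -6, which IS divisible by 6, so compatible.
    Write x = 10 + 12·t and substitute into x ≡ 4 (mod 18): 12·t ≡ 4 − 10 = -6 (mod 18).
    Divide the congruence (and modulus) by g = 6: 2·t ≡ -1 (mod 3).
    Reduce coefficients mod 3: 2·t ≡ 2 (mod 3).
    The inverse of 2 mod 3 is 2 (since 2·2 = 4 = 1·3 + 1), so t ≡ 2·2 = 4 ≡ 1 (mod 3).
    Then x = 10 + 12·1 = 22, valid modulo lcm(12, 18) = 36: x ≡ 22 (mod 36).
  Combine with x ≡ 8 (mod 10): gcd(36, 10) = 2; 8 - 22 = -14, which IS divisible by 2, so compatible.
    Write x = 22 + 36·t and substitute into x ≡ 8 (mod 10): 36·t ≡ 8 − 22 = -14 (mod 10).
    Divide the congruence (and modulus) by g = 2: 18·t ≡ -7 (mod 5).
    Reduce coefficients mod 5: 3·t ≡ 3 (mod 5).
    The inverse of 3 mod 5 is 2 (since 3·2 = 6 = 1·5 + 1), so t ≡ 2·3 = 6 ≡ 1 (mod 5).
    Then x = 22 + 36·1 = 58, valid modulo lcm(36, 10) = 180: x ≡ 58 (mod 180).
Verify: 58 mod 12 = 10, 58 mod 18 = 4, 58 mod 10 = 8.

x ≡ 58 (mod 180).


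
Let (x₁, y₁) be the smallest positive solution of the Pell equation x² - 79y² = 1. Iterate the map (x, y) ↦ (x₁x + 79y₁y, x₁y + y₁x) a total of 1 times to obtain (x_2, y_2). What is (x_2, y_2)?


Step 1: Find the fundamental solution (x₁, y₁) of x² - 79y² = 1.
  Expand √79 as a continued fraction. a₀ = ⌊√79⌋ = 8; iterate m_{k+1} = d_k·a_k − m_k, d_{k+1} = (79 − m_{k+1}²)/d_k, a_{k+1} = ⌊(a₀ + m_{k+1})/d_{k+1}⌋ (starting m₀ = 0, d₀ = 1), with convergents p_k = a_k·p_{k-1} + p_{k-2}, q_k = a_k·q_{k-1} + q_{k-2} (p₋₁ = 1, q₋₁ = 0):
  k = 0: a₀ = 8; p₀/q₀ = 8/1; p₀² − 79·q₀² = 64 − 79 = -15.
  k = 1: m = 8, d = 15, a = ⌊(8 + 8)/15⌋ = 1; p/q = (1·8 + 1)/(1·1 + 0) = 9/1; p² − 79·q² = 81 − 79 = 2.
  k = 2: m = 7, d = 2, a = ⌊(8 + 7)/2⌋ = 7; p/q = (7·9 + 8)/(7·1 + 1) = 71/8; p² − 79·q² = 5041 − 5056 = -15.
  k = 3: m = 7, d = 15, a = ⌊(8 + 7)/15⌋ = 1; p/q = (1·71 + 9)/(1·8 + 1) = 80/9; p² − 79·q² = 6400 − 6399 = 1.
  The first convergent with p² − 79·q² = 1 gives the fundamental solution (x₁, y₁) = (80, 9).
Step 2: Apply the recurrence (x_{n+1}, y_{n+1}) = (x₁x_n + 79y₁y_n, x₁y_n + y₁x_n) repeatedly.
  From (x_1, y_1) = (80, 9): x_2 = 80·80 + 79·9·9 = 12799; y_2 = 80·9 + 9·80 = 1440.
Step 3: Verify x_2² - 79·y_2² = 163814401 - 163814400 = 1 (should be 1). ✓

(x_1, y_1) = (80, 9); (x_2, y_2) = (12799, 1440).


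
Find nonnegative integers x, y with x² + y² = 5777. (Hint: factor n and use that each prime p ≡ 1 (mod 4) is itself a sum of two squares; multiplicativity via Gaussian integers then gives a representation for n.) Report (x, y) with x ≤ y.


Step 1: Factor n = 5777 = 53 · 109.
Step 2: Check the mod-4 condition on each prime factor: 53 ≡ 1 (mod 4), exponent 1; 109 ≡ 1 (mod 4), exponent 1.
All primes ≡ 3 (mod 4) appear to even exponent (or don't appear), so by the two-squares theorem n IS expressible as a sum of two squares.
Step 3: Build a representation. Here n = 53 · 109 is a product of primes ≡ 1 (mod 4). Each prime p ≡ 1 (mod 4) is itself a sum of two squares; find a² by testing p − a² for a perfect square:
  53: 53 − 1² = 52, 53 − 2² = 49 = 7² ⇒ 53 = 2² + 7².
  109: 109 − 1² = 108, 109 − 2² = 105, 109 − 3² = 100 = 10² ⇒ 109 = 3² + 10².
  Combine using the Brahmagupta–Fibonacci identity (a² + b²)(c² + d²) = (ac − bd)² + (ad + bc)² = (ac + bd)² + (ad − bc)²:
  53 · 109 = 5777: from (2² + 7²)(3² + 10²), take (2·3 − 7·10, 2·10 + 7·3) = (6 − 70, 20 + 21) = (-64, 41); dropping signs (only squares matter) gives (64, 41); check 64² + 41² = 4096 + 1681 = 5777 ✓.
Step 4: Order so x ≤ y and verify: 41² + 64² = 1681 + 4096 = 5777 = n. ✓

n = 5777 = 41² + 64² (one valid representation with x ≤ y).


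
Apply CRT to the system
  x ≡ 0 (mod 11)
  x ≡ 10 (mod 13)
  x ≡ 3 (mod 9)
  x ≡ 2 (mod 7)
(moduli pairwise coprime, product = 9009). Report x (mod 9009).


Product of moduli M = 11 · 13 · 9 · 7 = 9009.
Merge one congruence at a time:
  Start: x ≡ 0 (mod 11).
  Combine with x ≡ 10 (mod 13); new modulus lcm = 143.
    Write x = 0 + 11·t and substitute into x ≡ 10 (mod 13): 11·t ≡ 10 − 0 = 10 (mod 13).
    The inverse of 11 mod 13 is 6 (since 11·6 = 66 = 5·13 + 1), so t ≡ 6·10 = 60 ≡ 8 (mod 13).
    Then x = 0 + 11·8 = 88, valid modulo lcm(11, 13) = 143: x ≡ 88 (mod 143).
  Combine with x ≡ 3 (mod 9); new modulus lcm = 1287.
    Write x = 88 + 143·t and substitute into x ≡ 3 (mod 9): 143·t ≡ 3 − 88 = -85 (mod 9).
    Reduce coefficients mod 9: 8·t ≡ 5 (mod 9).
    The inverse of 8 mod 9 is 8 (since 8·8 = 64 = 7·9 + 1), so t ≡ 8·5 = 40 ≡ 4 (mod 9).
    Then x = 88 + 143·4 = 660, valid modulo lcm(143, 9) = 1287: x ≡ 660 (mod 1287).
  Combine with x ≡ 2 (mod 7); new modulus lcm = 9009.
    Write x = 660 + 1287·t and substitute into x ≡ 2 (mod 7): 1287·t ≡ 2 − 660 = -658 (mod 7).
    Reduce coefficients mod 7: 6·t ≡ 0 (mod 7).
    The inverse of 6 mod 7 is 6 (since 6·6 = 36 = 5·7 + 1), so t ≡ 6·0 = 0 ≡ 0 (mod 7).
    Then x = 660 + 1287·0 = 660, valid modulo lcm(1287, 7) = 9009: x ≡ 660 (mod 9009).
Verify against each original: 660 mod 11 = 0, 660 mod 13 = 10, 660 mod 9 = 3, 660 mod 7 = 2.

x ≡ 660 (mod 9009).
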